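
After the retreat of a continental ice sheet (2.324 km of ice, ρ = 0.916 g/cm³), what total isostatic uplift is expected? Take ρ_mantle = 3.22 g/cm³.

0.661 km

Removing the load lets mantle flow back in; uplift u satisfies ρ_ice t = ρ_m u.
u = t ρ_ice/ρ_m = 2.324 km × 0.916/3.22 = 0.661 km.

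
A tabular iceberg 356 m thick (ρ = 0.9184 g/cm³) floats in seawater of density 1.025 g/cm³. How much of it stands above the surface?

Floating equilibrium: submerged depth d = t ρ_obj/ρ_fluid = 356 m × 0.9184/1.025 = 319 m.
Freeboard = t − d = 356 m − 319 m = 37 m.

37 m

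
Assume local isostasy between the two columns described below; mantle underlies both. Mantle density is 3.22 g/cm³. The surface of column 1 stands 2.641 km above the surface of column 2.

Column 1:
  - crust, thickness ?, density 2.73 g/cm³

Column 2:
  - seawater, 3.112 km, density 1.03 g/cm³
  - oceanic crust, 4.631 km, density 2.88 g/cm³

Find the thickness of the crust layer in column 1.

Take the compensation level at the base of the deeper column (depth z_c below the surface of column 1) and equate Σ ρ_i t_i down to z_c; mantle fills any gap and the z_c terms cancel.
Column 1: x×2.73 + (z_c − 0 − x)×3.22
Column 2: 2.641×0 + 3.112×1.03 + 4.631×2.88 + (z_c − 2.641 − 7.743)×3.22
The z_c×3.22 term appears on both sides and cancels. Collect the known terms of each column as K = Σ(ρt)_known − 3.22 × (depth of known layers): K_1 = 0 − 3.22×0 = 0; K_2 = 16.54264 − 3.22×(2.641 + 7.743) = −16.89384.
Balance: K_1 − x×(3.22 − 2.73) = K_2, so x = (K_1 − K_2)/(3.22 − 2.73) = 16.8938/0.49 = 34.5 km.

34.5 km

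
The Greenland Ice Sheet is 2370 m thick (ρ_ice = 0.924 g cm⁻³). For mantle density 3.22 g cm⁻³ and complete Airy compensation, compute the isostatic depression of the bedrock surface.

For local isostatic compensation: the ice load ρ_ice t is balanced by mantle displaced below, ρ_m s.
s = t ρ_ice / ρ_m = 2370 m × 0.924/3.22 = 680 m.

680 m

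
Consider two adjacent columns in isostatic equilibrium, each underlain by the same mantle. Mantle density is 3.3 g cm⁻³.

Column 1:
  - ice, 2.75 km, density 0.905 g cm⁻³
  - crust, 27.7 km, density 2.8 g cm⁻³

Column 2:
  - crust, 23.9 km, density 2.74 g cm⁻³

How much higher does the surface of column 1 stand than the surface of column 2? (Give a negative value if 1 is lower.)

2.14 km

For any compensation level in the mantle, the mantle terms cancel and isostasy reduces to e = (Σt_1 − Σt_2) − (Σ(ρt)_1 − Σ(ρt)_2) / ρ_m.
Σt_1 = 30.45 km; Σt_2 = 23.9 km; Σ(ρt)_1 = 80.04875; Σ(ρt)_2 = 65.486 (in km·g cm⁻³).
e = (30.45 − 23.9) − (80.04875 − 65.486) / 3.3 = 2.14 km.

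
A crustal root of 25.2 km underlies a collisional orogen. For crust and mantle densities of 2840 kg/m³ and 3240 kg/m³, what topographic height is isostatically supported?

Balancing pressure at the compensation depth: ρ_c h = (ρ_m − ρ_c) r.
h = r (ρ_m − ρ_c) / ρ_c = 25.2 km × (3240 − 2840) / 2840 = 3.55 km.

3.55 km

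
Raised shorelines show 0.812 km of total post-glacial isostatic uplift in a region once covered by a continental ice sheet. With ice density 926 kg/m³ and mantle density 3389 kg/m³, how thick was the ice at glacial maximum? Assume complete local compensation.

u = t ρ_ice/ρ_m → t = u ρ_m/ρ_ice = 0.812 km × 3389/926 = 2.97 km.

2.97 km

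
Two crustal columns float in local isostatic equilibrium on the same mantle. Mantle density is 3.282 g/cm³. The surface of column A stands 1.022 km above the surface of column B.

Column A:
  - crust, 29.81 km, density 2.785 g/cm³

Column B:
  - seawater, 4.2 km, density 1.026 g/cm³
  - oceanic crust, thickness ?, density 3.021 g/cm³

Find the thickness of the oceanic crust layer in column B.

Take the compensation level at the base of the deeper column (depth z_c below the surface of column A) and equate Σ ρ_i t_i down to z_c; mantle fills any gap and the z_c terms cancel.
Column A: 29.81×2.785 + (z_c − 29.81)×3.282
Column B: 1.022×0 + 4.2×1.026 + x×3.021 + (z_c − 1.022 − 4.2 − x)×3.282
The z_c×3.282 term appears on both sides and cancels. Collect the known terms of each column as K = Σ(ρt)_known − 3.282 × (depth of known layers): K_A = 83.02085 − 3.282×29.81 = −14.81557; K_B = 4.3092 − 3.282×(1.022 + 4.2) = −12.829404.
Balance: K_A = K_B − x×(3.282 − 3.021), so x = (K_B − K_A)/(3.282 − 3.021) = 1.98617/0.261 = 7.61 km.

7.61 km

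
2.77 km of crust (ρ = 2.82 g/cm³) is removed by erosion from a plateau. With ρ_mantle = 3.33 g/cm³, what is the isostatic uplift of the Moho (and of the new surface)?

2.35 km

Unloading: uplift u = e ρ_c/ρ_m = 2.77 km × 2.82/3.33 = 2.35 km.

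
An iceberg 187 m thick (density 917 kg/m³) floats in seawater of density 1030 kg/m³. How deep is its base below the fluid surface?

Draft d = t ρ_obj/ρ_fluid = 187 m × 917/1030 = 166 m.

166 m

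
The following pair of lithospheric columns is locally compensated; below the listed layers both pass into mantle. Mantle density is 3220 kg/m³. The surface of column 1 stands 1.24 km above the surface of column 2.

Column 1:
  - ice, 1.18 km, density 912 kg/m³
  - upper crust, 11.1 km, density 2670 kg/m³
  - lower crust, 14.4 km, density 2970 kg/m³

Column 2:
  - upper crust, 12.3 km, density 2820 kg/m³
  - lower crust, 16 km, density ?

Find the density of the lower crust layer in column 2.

Take the compensation level at the base of the deeper column (depth z_c below the surface of column 1) and equate Σ ρ_i t_i down to z_c; mantle fills any gap and the z_c terms cancel.
Column 1: 1.18×912 + 11.1×2670 + 14.4×2970 + (z_c − 26.68)×3220
Column 2: 1.24×0 + 12.3×2820 + 16×ρ + (z_c − 1.24 − 28.3)×3220
The z_c×3220 term appears on both sides and cancels. Collect the known terms of each column as K = Σ(ρt)_known − 3220 × (depth of known layers): K_1 = 73481.16 − 3220×26.68 = −12428.44; K_2 = 34686 − 3220×(1.24 + 28.3) = −60432.8.
Balance: K_1 = K_2 + 16×ρ, so ρ = (K_1 − K_2)/16 = 48004.4/16 = 3000 kg/m³.

3000 kg/m³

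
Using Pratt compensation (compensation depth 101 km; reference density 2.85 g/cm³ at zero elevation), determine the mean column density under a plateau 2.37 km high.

Pratt balance: ρ_ref D = ρ (D + h).
ρ = ρ_ref D/(D + h) = 2.85 × 101 km/(101 km + 2.37 km) = 2.78 g/cm³.

2.78 g/cm³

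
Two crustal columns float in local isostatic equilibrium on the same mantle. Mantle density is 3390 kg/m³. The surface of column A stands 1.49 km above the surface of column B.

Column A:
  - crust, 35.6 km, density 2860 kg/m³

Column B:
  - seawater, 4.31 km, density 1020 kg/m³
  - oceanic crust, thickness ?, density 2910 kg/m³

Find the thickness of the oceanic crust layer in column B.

7.5 km

Take the compensation level at the base of the deeper column (depth z_c below the surface of column A) and equate Σ ρ_i t_i down to z_c; mantle fills any gap and the z_c terms cancel.
Column A: 35.6×2860 + (z_c − 35.6)×3390
Column B: 1.49×0 + 4.31×1020 + x×2910 + (z_c − 1.49 − 4.31 − x)×3390
The z_c×3390 term appears on both sides and cancels. Collect the known terms of each column as K = Σ(ρt)_known − 3390 × (depth of known layers): K_A = 101816 − 3390×35.6 = −18868; K_B = 4396.2 − 3390×(1.49 + 4.31) = −15265.8.
Balance: K_A = K_B − x×(3390 − 2910), so x = (K_B − K_A)/(3390 − 2910) = 3602.2/480 = 7.5 km.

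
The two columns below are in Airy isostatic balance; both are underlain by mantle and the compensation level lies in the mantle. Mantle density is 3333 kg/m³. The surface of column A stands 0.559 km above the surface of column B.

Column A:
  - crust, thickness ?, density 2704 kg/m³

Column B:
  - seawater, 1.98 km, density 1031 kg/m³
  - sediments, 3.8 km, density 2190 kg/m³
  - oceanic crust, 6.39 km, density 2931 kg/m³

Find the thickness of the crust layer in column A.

21.2 km

Take the compensation level at the base of the deeper column (depth z_c below the surface of column A) and equate Σ ρ_i t_i down to z_c; mantle fills any gap and the z_c terms cancel.
Column A: x×2704 + (z_c − 0 − x)×3333
Column B: 0.559×0 + 1.98×1031 + 3.8×2190 + 6.39×2931 + (z_c − 0.559 − 12.17)×3333
The z_c×3333 term appears on both sides and cancels. Collect the known terms of each column as K = Σ(ρt)_known − 3333 × (depth of known layers): K_A = 0 − 3333×0 = 0; K_B = 29092.47 − 3333×(0.559 + 12.17) = −13333.287.
Balance: K_A − x×(3333 − 2704) = K_B, so x = (K_A − K_B)/(3333 − 2704) = 13333.3/629 = 21.2 km.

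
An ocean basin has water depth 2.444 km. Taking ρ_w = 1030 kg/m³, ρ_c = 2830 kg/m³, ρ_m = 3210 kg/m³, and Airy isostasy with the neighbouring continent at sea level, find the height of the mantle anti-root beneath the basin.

11.6 km

By Archimedes' principle applied to the lithosphere: replacing crust with seawater at the top is compensated by replacing crust with mantle at the base: d (ρ_c − ρ_w) = a (ρ_m − ρ_c).
a = d (ρ_c − ρ_w)/(ρ_m − ρ_c) = 2.444 km × 1800/380 = 11.6 km.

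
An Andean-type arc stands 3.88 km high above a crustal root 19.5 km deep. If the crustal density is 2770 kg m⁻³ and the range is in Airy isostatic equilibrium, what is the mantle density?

3320 kg m⁻³

Airy balance: ρ_c h = (ρ_m − ρ_c) r → ρ_m = ρ_c (1 + h/r).
ρ_m = 2770 × (1 + 3.88 km/19.5 km) = 3320 kg m⁻³.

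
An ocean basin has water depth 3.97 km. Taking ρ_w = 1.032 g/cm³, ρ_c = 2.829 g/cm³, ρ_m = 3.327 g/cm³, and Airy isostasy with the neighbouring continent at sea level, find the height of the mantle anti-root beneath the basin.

14.3 km

In Airy isostatic equilibrium: replacing crust with seawater at the top is compensated by replacing crust with mantle at the base: d (ρ_c − ρ_w) = a (ρ_m − ρ_c).
a = d (ρ_c − ρ_w)/(ρ_m − ρ_c) = 3.97 km × 1.797/0.498 = 14.3 km.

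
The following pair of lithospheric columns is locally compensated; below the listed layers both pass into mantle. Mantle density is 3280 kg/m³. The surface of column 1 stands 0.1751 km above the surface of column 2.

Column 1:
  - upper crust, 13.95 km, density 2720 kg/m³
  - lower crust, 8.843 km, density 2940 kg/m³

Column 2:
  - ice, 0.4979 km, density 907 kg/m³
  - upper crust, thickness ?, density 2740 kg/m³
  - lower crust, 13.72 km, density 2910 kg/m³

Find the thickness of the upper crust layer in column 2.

7.38 km

Take the compensation level at the base of the deeper column (depth z_c below the surface of column 1) and equate Σ ρ_i t_i down to z_c; mantle fills any gap and the z_c terms cancel.
Column 1: 13.95×2720 + 8.843×2940 + (z_c − 22.793)×3280
Column 2: 0.1751×0 + 0.4979×907 + x×2740 + 13.72×2910 + (z_c − 0.1751 − 14.2179 − x)×3280
The z_c×3280 term appears on both sides and cancels. Collect the known terms of each column as K = Σ(ρt)_known − 3280 × (depth of known layers): K_1 = 63942.42 − 3280×22.793 = −10818.62; K_2 = 40376.7953 − 3280×(0.1751 + 14.2179) = −6832.2447.
Balance: K_1 = K_2 − x×(3280 − 2740), so x = (K_2 − K_1)/(3280 − 2740) = 3986.38/540 = 7.38 km.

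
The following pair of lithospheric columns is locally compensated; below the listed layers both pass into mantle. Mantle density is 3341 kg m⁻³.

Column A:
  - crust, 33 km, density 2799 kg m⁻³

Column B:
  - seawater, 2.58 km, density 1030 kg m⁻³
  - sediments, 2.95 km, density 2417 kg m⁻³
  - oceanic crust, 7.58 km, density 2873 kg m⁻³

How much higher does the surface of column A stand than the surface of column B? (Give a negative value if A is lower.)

For any compensation level in the mantle, the mantle terms cancel and isostasy reduces to e = (Σt_A − Σt_B) − (Σ(ρt)_A − Σ(ρt)_B) / ρ_m.
Σt_A = 33 km; Σt_B = 13.11 km; Σ(ρt)_A = 92367; Σ(ρt)_B = 31564.89 (in km·kg m⁻³).
e = (33 − 13.11) − (92367 − 31564.89) / 3341 = 1.69 km.

1.69 km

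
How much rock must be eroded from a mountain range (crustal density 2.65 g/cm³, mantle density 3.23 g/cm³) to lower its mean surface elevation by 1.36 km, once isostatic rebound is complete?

Net drop Δ = e − u = e − e ρ_c/ρ_m = e (ρ_m − ρ_c)/ρ_m.
e = Δ ρ_m/(ρ_m − ρ_c) = 1.36 km × 3.23/0.58 = 7.57 km.

7.57 km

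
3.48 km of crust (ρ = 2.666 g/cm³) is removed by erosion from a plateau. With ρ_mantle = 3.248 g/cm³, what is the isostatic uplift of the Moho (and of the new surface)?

Unloading: uplift u = e ρ_c/ρ_m = 3.48 km × 2.666/3.248 = 2.86 km.

2.86 km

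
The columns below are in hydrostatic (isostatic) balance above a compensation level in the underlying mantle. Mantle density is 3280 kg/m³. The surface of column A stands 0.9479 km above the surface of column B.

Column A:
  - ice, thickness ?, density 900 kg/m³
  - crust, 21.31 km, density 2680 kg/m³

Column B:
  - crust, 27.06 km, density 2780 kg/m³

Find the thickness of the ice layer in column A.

1.62 km

Take the compensation level at the base of the deeper column (depth z_c below the surface of column A) and equate Σ ρ_i t_i down to z_c; mantle fills any gap and the z_c terms cancel.
Column A: x×900 + 21.31×2680 + (z_c − 21.31 − x)×3280
Column B: 0.9479×0 + 27.06×2780 + (z_c − 0.9479 − 27.06)×3280
The z_c×3280 term appears on both sides and cancels. Collect the known terms of each column as K = Σ(ρt)_known − 3280 × (depth of known layers): K_A = 57110.8 − 3280×21.31 = −12786; K_B = 75226.8 − 3280×(0.9479 + 27.06) = −16639.112.
Balance: K_A − x×(3280 − 900) = K_B, so x = (K_A − K_B)/(3280 − 900) = 3853.11/2380 = 1.62 km.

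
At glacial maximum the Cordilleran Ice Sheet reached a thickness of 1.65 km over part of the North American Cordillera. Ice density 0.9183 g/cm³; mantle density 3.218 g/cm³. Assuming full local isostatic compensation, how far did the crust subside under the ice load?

0.471 km

For local isostatic compensation: the ice load ρ_ice t is balanced by mantle displaced below, ρ_m s.
s = t ρ_ice / ρ_m = 1.65 km × 0.9183/3.218 = 0.471 km.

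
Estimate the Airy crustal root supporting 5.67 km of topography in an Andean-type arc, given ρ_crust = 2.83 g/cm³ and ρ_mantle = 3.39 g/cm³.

28.7 km

Equating mass per unit area of the two columns: the weight of the topography is balanced by the buoyancy of the root, ρ_c h = (ρ_m − ρ_c) r.
r = h · ρ_c / (ρ_m − ρ_c) = 5.67 km × 2.83 / (3.39 − 2.83) = 28.7 km.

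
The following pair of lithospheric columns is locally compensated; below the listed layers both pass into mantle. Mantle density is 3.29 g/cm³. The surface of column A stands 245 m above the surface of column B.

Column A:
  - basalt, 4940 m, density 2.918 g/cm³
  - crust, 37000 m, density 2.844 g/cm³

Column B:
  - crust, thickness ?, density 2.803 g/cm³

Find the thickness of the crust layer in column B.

36000 m

Take the compensation level at the base of the deeper column (depth z_c below the surface of column A) and equate Σ ρ_i t_i down to z_c; mantle fills any gap and the z_c terms cancel.
Column A: 4940×2.918 + 37000×2.844 + (z_c − 41940)×3.29
Column B: 245×0 + x×2.803 + (z_c − 245 − 0 − x)×3.29
The z_c×3.29 term appears on both sides and cancels. Collect the known terms of each column as K = Σ(ρt)_known − 3.29 × (depth of known layers): K_A = 119642.92 − 3.29×41940 = −18339.68; K_B = 0 − 3.29×(245 + 0) = −806.05.
Balance: K_A = K_B − x×(3.29 − 2.803), so x = (K_B − K_A)/(3.29 − 2.803) = 17533.6/0.487 = 36000 m.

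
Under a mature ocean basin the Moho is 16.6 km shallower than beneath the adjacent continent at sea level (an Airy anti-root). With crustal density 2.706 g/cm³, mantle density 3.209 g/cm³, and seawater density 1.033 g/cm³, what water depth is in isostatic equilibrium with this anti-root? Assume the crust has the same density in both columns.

Replacing a thickness d of crust by seawater at the top must be balanced by replacing crust with mantle at the base: d (ρ_c − ρ_w) = a (ρ_m − ρ_c).
d = a (ρ_m − ρ_c)/(ρ_c − ρ_w) = 16.6 km × 0.503/1.673 = 4.99 km.

4.99 km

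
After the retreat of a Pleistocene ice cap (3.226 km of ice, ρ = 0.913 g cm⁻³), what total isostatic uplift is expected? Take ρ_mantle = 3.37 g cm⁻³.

0.874 km

Removing the load lets mantle flow back in; uplift u satisfies ρ_ice t = ρ_m u.
u = t ρ_ice/ρ_m = 3.226 km × 0.913/3.37 = 0.874 km.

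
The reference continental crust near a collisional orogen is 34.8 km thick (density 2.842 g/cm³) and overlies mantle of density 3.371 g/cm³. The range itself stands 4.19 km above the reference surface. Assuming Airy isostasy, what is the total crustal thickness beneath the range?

61.5 km

Root depth r = h ρ_c / (ρ_m − ρ_c) = 4.19 km × 2.842 / 0.529 = 22.51 km.
Total thickness = T + h + r = 34.8 km + 4.19 km + 22.51 km = 61.5 km.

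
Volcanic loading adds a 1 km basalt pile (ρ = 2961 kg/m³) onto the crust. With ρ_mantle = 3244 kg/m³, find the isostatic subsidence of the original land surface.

Subaerial loading: s = t ρ_load / ρ_m.
s = 1 km × 2961/3244 = 0.913 km.

0.913 km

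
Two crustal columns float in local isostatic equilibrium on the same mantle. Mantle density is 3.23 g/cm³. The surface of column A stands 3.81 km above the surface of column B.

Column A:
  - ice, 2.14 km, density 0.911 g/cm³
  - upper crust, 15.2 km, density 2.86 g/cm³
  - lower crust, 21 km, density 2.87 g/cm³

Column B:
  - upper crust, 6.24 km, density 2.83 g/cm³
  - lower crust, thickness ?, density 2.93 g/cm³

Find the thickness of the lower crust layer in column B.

11.1 km

Take the compensation level at the base of the deeper column (depth z_c below the surface of column A) and equate Σ ρ_i t_i down to z_c; mantle fills any gap and the z_c terms cancel.
Column A: 2.14×0.911 + 15.2×2.86 + 21×2.87 + (z_c − 38.34)×3.23
Column B: 3.81×0 + 6.24×2.83 + x×2.93 + (z_c − 3.81 − 6.24 − x)×3.23
The z_c×3.23 term appears on both sides and cancels. Collect the known terms of each column as K = Σ(ρt)_known − 3.23 × (depth of known layers): K_A = 105.69154 − 3.23×38.34 = −18.14666; K_B = 17.6592 − 3.23×(3.81 + 6.24) = −14.8023.
Balance: K_A = K_B − x×(3.23 − 2.93), so x = (K_B − K_A)/(3.23 − 2.93) = 3.34436/0.3 = 11.1 km.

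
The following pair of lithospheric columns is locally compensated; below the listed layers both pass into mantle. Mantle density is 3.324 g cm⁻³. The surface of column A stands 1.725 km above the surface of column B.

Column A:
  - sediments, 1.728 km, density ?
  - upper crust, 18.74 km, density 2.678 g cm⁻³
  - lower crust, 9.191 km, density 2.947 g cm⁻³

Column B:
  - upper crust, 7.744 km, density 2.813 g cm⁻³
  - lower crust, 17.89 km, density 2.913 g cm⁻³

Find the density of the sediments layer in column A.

Take the compensation level at the base of the deeper column (depth z_c below the surface of column A) and equate Σ ρ_i t_i down to z_c; mantle fills any gap and the z_c terms cancel.
Column A: 1.728×ρ + 18.74×2.678 + 9.191×2.947 + (z_c − 29.659)×3.324
Column B: 1.725×0 + 7.744×2.813 + 17.89×2.913 + (z_c − 1.725 − 25.634)×3.324
The z_c×3.324 term appears on both sides and cancels. Collect the known terms of each column as K = Σ(ρt)_known − 3.324 × (depth of known layers): K_A = 77.271597 − 3.324×29.659 = −21.314919; K_B = 73.897442 − 3.324×(1.725 + 25.634) = −17.043874.
Balance: K_A + 1.728×ρ = K_B, so ρ = (K_B − K_A)/1.728 = 4.27104/1.728 = 2.47 g cm⁻³.

2.47 g cm⁻³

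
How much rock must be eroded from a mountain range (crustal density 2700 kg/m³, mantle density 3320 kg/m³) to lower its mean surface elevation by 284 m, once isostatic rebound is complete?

Net drop Δ = e − u = e − e ρ_c/ρ_m = e (ρ_m − ρ_c)/ρ_m.
e = Δ ρ_m/(ρ_m − ρ_c) = 284 m × 3320/620 = 1520 m.

1520 m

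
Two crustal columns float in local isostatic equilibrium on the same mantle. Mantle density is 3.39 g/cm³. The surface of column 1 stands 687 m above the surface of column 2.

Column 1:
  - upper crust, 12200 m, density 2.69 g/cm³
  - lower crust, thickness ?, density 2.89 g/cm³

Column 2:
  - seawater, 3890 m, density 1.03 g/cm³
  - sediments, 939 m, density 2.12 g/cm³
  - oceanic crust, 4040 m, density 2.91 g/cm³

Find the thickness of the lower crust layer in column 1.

Take the compensation level at the base of the deeper column (depth z_c below the surface of column 1) and equate Σ ρ_i t_i down to z_c; mantle fills any gap and the z_c terms cancel.
Column 1: 12200×2.69 + x×2.89 + (z_c − 12200 − x)×3.39
Column 2: 687×0 + 3890×1.03 + 939×2.12 + 4040×2.91 + (z_c − 687 − 8869)×3.39
The z_c×3.39 term appears on both sides and cancels. Collect the known terms of each column as K = Σ(ρt)_known − 3.39 × (depth of known layers): K_1 = 32818 − 3.39×12200 = −8540; K_2 = 17753.78 − 3.39×(687 + 8869) = −14641.06.
Balance: K_1 − x×(3.39 − 2.89) = K_2, so x = (K_1 − K_2)/(3.39 − 2.89) = 6101.06/0.5 = 12200 m.

12200 m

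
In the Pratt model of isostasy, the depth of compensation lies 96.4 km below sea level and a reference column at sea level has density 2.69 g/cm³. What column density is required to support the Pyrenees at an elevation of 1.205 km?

2.66 g/cm³

Pratt balance: ρ_ref D = ρ (D + h).
ρ = ρ_ref D/(D + h) = 2.69 × 96.4 km/(96.4 km + 1.205 km) = 2.66 g/cm³.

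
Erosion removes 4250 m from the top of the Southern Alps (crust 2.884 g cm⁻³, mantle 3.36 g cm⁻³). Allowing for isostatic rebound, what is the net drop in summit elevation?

Rebound u = e ρ_c/ρ_m = 4250 m × 2.884/3.36 = 3648 m.
Net surface drop = e − u = 4250 m − 3648 m = e (ρ_m − ρ_c)/ρ_m = 602 m.

602 m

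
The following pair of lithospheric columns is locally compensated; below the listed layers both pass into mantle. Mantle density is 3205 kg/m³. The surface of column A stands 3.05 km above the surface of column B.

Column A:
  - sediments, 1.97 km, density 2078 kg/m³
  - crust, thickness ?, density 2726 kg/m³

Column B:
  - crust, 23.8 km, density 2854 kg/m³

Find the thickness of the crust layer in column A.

33.2 km

Take the compensation level at the base of the deeper column (depth z_c below the surface of column A) and equate Σ ρ_i t_i down to z_c; mantle fills any gap and the z_c terms cancel.
Column A: 1.97×2078 + x×2726 + (z_c − 1.97 − x)×3205
Column B: 3.05×0 + 23.8×2854 + (z_c − 3.05 − 23.8)×3205
The z_c×3205 term appears on both sides and cancels. Collect the known terms of each column as K = Σ(ρt)_known − 3205 × (depth of known layers): K_A = 4093.66 − 3205×1.97 = −2220.19; K_B = 67925.2 − 3205×(3.05 + 23.8) = −18129.05.
Balance: K_A − x×(3205 − 2726) = K_B, so x = (K_A − K_B)/(3205 − 2726) = 15908.9/479 = 33.2 km.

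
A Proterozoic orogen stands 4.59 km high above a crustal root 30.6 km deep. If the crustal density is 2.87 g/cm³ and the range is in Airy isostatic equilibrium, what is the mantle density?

Airy balance: ρ_c h = (ρ_m − ρ_c) r → ρ_m = ρ_c (1 + h/r).
ρ_m = 2.87 × (1 + 4.59 km/30.6 km) = 3.3 g/cm³.

3.3 g/cm³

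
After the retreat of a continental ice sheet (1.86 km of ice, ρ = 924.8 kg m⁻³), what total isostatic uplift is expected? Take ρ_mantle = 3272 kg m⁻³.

Removing the load lets mantle flow back in; uplift u satisfies ρ_ice t = ρ_m u.
u = t ρ_ice/ρ_m = 1.86 km × 924.8/3272 = 0.526 km.

0.526 km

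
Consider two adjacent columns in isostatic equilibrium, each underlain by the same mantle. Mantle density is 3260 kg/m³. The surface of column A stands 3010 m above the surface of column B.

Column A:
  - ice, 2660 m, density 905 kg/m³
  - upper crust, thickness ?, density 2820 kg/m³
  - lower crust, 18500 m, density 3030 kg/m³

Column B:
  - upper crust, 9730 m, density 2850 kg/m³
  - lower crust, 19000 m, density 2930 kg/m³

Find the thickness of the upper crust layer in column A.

21700 m

Take the compensation level at the base of the deeper column (depth z_c below the surface of column A) and equate Σ ρ_i t_i down to z_c; mantle fills any gap and the z_c terms cancel.
Column A: 2660×905 + x×2820 + 18500×3030 + (z_c − 21160 − x)×3260
Column B: 3010×0 + 9730×2850 + 19000×2930 + (z_c − 3010 − 28730)×3260
The z_c×3260 term appears on both sides and cancels. Collect the known terms of each column as K = Σ(ρt)_known − 3260 × (depth of known layers): K_A = 58462300 − 3260×21160 = −10519300; K_B = 83400500 − 3260×(3010 + 28730) = −20071900.
Balance: K_A − x×(3260 − 2820) = K_B, so x = (K_A − K_B)/(3260 − 2820) = 9552600/440 = 21700 m.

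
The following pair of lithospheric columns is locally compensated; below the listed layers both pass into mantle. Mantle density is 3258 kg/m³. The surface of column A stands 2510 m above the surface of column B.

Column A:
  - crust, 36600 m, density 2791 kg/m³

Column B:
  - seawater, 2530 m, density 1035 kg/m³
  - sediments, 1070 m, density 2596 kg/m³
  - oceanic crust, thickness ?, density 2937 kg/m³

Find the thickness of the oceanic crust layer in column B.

8040 m

Take the compensation level at the base of the deeper column (depth z_c below the surface of column A) and equate Σ ρ_i t_i down to z_c; mantle fills any gap and the z_c terms cancel.
Column A: 36600×2791 + (z_c − 36600)×3258
Column B: 2510×0 + 2530×1035 + 1070×2596 + x×2937 + (z_c − 2510 − 3600 − x)×3258
The z_c×3258 term appears on both sides and cancels. Collect the known terms of each column as K = Σ(ρt)_known − 3258 × (depth of known layers): K_A = 102150600 − 3258×36600 = −17092200; K_B = 5396270 − 3258×(2510 + 3600) = −14510110.
Balance: K_A = K_B − x×(3258 − 2937), so x = (K_B − K_A)/(3258 − 2937) = 2582090/321 = 8040 m.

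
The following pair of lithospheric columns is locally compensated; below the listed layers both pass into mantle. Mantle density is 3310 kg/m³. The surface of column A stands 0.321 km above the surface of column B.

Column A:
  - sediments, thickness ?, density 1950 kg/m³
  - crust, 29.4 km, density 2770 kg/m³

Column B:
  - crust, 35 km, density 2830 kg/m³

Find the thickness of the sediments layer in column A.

Take the compensation level at the base of the deeper column (depth z_c below the surface of column A) and equate Σ ρ_i t_i down to z_c; mantle fills any gap and the z_c terms cancel.
Column A: x×1950 + 29.4×2770 + (z_c − 29.4 − x)×3310
Column B: 0.321×0 + 35×2830 + (z_c − 0.321 − 35)×3310
The z_c×3310 term appears on both sides and cancels. Collect the known terms of each column as K = Σ(ρt)_known − 3310 × (depth of known layers): K_A = 81438 − 3310×29.4 = −15876; K_B = 99050 − 3310×(0.321 + 35) = −17862.51.
Balance: K_A − x×(3310 − 1950) = K_B, so x = (K_A − K_B)/(3310 − 1950) = 1986.51/1360 = 1.46 km.

1.46 km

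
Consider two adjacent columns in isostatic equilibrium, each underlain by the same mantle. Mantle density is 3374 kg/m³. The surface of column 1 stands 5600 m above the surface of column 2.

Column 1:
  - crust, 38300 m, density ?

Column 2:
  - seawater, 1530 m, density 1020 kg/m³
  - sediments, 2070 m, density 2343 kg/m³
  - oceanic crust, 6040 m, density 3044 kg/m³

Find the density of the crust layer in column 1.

Take the compensation level at the base of the deeper column (depth z_c below the surface of column 1) and equate Σ ρ_i t_i down to z_c; mantle fills any gap and the z_c terms cancel.
Column 1: 38300×ρ + (z_c − 38300)×3374
Column 2: 5600×0 + 1530×1020 + 2070×2343 + 6040×3044 + (z_c − 5600 − 9640)×3374
The z_c×3374 term appears on both sides and cancels. Collect the known terms of each column as K = Σ(ρt)_known − 3374 × (depth of known layers): K_1 = 0 − 3374×38300 = −129224200; K_2 = 24796370 − 3374×(5600 + 9640) = −26623390.
Balance: K_1 + 38300×ρ = K_2, so ρ = (K_2 − K_1)/38300 = 102601000/38300 = 2680 kg/m³.

2680 kg/m³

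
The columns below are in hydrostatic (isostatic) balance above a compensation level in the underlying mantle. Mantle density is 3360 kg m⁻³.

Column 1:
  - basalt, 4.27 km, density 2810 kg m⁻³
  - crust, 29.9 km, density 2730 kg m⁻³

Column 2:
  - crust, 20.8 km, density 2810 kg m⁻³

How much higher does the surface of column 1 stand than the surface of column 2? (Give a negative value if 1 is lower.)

For any compensation level in the mantle, the mantle terms cancel and isostasy reduces to e = (Σt_1 − Σt_2) − (Σ(ρt)_1 − Σ(ρt)_2) / ρ_m.
Σt_1 = 34.17 km; Σt_2 = 20.8 km; Σ(ρt)_1 = 93625.7; Σ(ρt)_2 = 58448 (in km·kg m⁻³).
e = (34.17 − 20.8) − (93625.7 − 58448) / 3360 = 2.9 km.

2.9 km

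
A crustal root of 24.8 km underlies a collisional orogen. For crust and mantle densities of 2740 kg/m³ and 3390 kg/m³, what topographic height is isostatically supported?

5.88 km

Balancing pressure at the compensation depth: ρ_c h = (ρ_m − ρ_c) r.
h = r (ρ_m − ρ_c) / ρ_c = 24.8 km × (3390 − 2740) / 2740 = 5.88 km.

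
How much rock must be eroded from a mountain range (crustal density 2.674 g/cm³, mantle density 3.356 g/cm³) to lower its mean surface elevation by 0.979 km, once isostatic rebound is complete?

Net drop Δ = e − u = e − e ρ_c/ρ_m = e (ρ_m − ρ_c)/ρ_m.
e = Δ ρ_m/(ρ_m − ρ_c) = 0.979 km × 3.356/0.682 = 4.82 km.

4.82 km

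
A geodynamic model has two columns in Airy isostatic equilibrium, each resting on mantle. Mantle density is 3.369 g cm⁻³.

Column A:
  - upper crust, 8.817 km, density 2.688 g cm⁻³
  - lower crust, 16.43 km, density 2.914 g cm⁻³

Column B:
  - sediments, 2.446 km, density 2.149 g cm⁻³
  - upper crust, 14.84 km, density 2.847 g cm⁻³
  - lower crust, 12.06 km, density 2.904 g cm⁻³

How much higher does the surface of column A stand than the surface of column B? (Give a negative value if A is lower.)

For any compensation level in the mantle, the mantle terms cancel and isostasy reduces to e = (Σt_A − Σt_B) − (Σ(ρt)_A − Σ(ρt)_B) / ρ_m.
Σt_A = 25.247 km; Σt_B = 29.346 km; Σ(ρt)_A = 71.577116; Σ(ρt)_B = 82.528174 (in km·g cm⁻³).
e = (25.247 − 29.346) − (71.577116 − 82.528174) / 3.369 = −0.848 km.

−0.848 km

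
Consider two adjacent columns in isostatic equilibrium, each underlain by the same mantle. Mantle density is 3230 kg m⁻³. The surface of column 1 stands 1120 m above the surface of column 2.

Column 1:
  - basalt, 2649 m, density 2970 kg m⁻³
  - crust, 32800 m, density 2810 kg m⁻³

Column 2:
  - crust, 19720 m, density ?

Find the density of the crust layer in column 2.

Take the compensation level at the base of the deeper column (depth z_c below the surface of column 1) and equate Σ ρ_i t_i down to z_c; mantle fills any gap and the z_c terms cancel.
Column 1: 2649×2970 + 32800×2810 + (z_c − 35449)×3230
Column 2: 1120×0 + 19720×ρ + (z_c − 1120 − 19720)×3230
The z_c×3230 term appears on both sides and cancels. Collect the known terms of each column as K = Σ(ρt)_known − 3230 × (depth of known layers): K_1 = 100035530 − 3230×35449 = −14464740; K_2 = 0 − 3230×(1120 + 19720) = −67313200.
Balance: K_1 = K_2 + 19720×ρ, so ρ = (K_1 − K_2)/19720 = 52848500/19720 = 2680 kg m⁻³.

2680 kg m⁻³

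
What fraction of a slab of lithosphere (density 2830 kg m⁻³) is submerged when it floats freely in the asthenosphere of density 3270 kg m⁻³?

Submerged fraction = ρ_obj/ρ_fluid = 2830/3270 = 0.865.

0.865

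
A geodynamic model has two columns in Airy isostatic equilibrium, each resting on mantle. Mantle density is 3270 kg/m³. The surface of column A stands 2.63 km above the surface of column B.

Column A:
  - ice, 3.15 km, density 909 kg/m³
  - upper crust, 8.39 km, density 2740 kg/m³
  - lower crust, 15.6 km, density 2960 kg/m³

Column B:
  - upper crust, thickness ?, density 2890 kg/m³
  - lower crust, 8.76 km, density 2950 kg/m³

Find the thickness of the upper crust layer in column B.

14 km

Take the compensation level at the base of the deeper column (depth z_c below the surface of column A) and equate Σ ρ_i t_i down to z_c; mantle fills any gap and the z_c terms cancel.
Column A: 3.15×909 + 8.39×2740 + 15.6×2960 + (z_c − 27.14)×3270
Column B: 2.63×0 + x×2890 + 8.76×2950 + (z_c − 2.63 − 8.76 − x)×3270
The z_c×3270 term appears on both sides and cancels. Collect the known terms of each column as K = Σ(ρt)_known − 3270 × (depth of known layers): K_A = 72027.95 − 3270×27.14 = −16719.85; K_B = 25842 − 3270×(2.63 + 8.76) = −11403.3.
Balance: K_A = K_B − x×(3270 − 2890), so x = (K_B − K_A)/(3270 − 2890) = 5316.55/380 = 14 km.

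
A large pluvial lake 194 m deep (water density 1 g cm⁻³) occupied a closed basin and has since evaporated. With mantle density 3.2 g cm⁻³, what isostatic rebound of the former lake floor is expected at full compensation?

u = d ρ_w/ρ_m = 194 m × 1/3.2 = 60.6 m.

60.6 m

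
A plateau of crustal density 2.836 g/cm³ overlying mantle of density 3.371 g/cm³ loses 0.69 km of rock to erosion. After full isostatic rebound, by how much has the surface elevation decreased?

0.11 km

Rebound u = e ρ_c/ρ_m = 0.69 km × 2.836/3.371 = 0.5805 km.
Net surface drop = e − u = 0.69 km − 0.5805 km = e (ρ_m − ρ_c)/ρ_m = 0.11 km.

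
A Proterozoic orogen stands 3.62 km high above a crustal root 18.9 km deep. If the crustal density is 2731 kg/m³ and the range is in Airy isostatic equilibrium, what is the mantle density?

Airy balance: ρ_c h = (ρ_m − ρ_c) r → ρ_m = ρ_c (1 + h/r).
ρ_m = 2731 × (1 + 3.62 km/18.9 km) = 3250 kg/m³.

3250 kg/m³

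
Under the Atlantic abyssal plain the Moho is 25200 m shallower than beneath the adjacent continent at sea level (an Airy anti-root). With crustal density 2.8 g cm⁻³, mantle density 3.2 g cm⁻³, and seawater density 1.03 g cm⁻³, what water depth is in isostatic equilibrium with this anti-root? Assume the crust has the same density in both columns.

Replacing a thickness d of crust by seawater at the top must be balanced by replacing crust with mantle at the base: d (ρ_c − ρ_w) = a (ρ_m − ρ_c).
d = a (ρ_m − ρ_c)/(ρ_c − ρ_w) = 25200 m × 0.4/1.77 = 5690 m.

5690 m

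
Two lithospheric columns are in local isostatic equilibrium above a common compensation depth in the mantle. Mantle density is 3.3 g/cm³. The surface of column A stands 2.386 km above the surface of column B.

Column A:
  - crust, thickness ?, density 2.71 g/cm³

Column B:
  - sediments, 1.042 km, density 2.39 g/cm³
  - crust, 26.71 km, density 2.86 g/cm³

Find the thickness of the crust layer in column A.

Take the compensation level at the base of the deeper column (depth z_c below the surface of column A) and equate Σ ρ_i t_i down to z_c; mantle fills any gap and the z_c terms cancel.
Column A: x×2.71 + (z_c − 0 − x)×3.3
Column B: 2.386×0 + 1.042×2.39 + 26.71×2.86 + (z_c − 2.386 − 27.752)×3.3
The z_c×3.3 term appears on both sides and cancels. Collect the known terms of each column as K = Σ(ρt)_known − 3.3 × (depth of known layers): K_A = 0 − 3.3×0 = 0; K_B = 78.88098 − 3.3×(2.386 + 27.752) = −20.57442.
Balance: K_A − x×(3.3 − 2.71) = K_B, so x = (K_A − K_B)/(3.3 − 2.71) = 20.5744/0.59 = 34.9 km.

34.9 km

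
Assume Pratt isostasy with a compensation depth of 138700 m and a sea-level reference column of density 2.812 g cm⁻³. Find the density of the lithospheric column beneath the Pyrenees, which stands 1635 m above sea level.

2.78 g cm⁻³

Pratt balance: ρ_ref D = ρ (D + h).
ρ = ρ_ref D/(D + h) = 2.812 × 138700 m/(138700 m + 1635 m) = 2.78 g cm⁻³.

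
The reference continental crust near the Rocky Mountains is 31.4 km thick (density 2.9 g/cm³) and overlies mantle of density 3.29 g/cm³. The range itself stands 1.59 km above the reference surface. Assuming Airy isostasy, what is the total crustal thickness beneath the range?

Root depth r = h ρ_c / (ρ_m − ρ_c) = 1.59 km × 2.9 / 0.39 = 11.82 km.
Total thickness = T + h + r = 31.4 km + 1.59 km + 11.82 km = 44.8 km.

44.8 km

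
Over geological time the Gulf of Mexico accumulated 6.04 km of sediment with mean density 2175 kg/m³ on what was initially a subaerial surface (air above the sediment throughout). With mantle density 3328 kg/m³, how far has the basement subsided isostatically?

Subaerial load: s = t ρ_sed / ρ_m = 6.04 km × 2175/3328 = 3.95 km.

3.95 km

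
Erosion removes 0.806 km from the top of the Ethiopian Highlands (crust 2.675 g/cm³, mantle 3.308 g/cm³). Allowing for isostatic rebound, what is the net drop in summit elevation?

0.154 km

Rebound u = e ρ_c/ρ_m = 0.806 km × 2.675/3.308 = 0.6518 km.
Net surface drop = e − u = 0.806 km − 0.6518 km = e (ρ_m − ρ_c)/ρ_m = 0.154 km.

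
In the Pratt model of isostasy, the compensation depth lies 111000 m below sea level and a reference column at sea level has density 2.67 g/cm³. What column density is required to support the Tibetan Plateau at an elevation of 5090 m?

2.55 g/cm³

Pratt balance: ρ_ref D = ρ (D + h).
ρ = ρ_ref D/(D + h) = 2.67 × 111000 m/(111000 m + 5090 m) = 2.55 g/cm³.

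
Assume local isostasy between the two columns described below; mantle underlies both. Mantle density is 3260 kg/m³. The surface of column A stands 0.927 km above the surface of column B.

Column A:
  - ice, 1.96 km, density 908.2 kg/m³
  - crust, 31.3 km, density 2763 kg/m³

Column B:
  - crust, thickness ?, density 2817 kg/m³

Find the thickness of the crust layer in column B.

Take the compensation level at the base of the deeper column (depth z_c below the surface of column A) and equate Σ ρ_i t_i down to z_c; mantle fills any gap and the z_c terms cancel.
Column A: 1.96×908.2 + 31.3×2763 + (z_c − 33.26)×3260
Column B: 0.927×0 + x×2817 + (z_c − 0.927 − 0 − x)×3260
The z_c×3260 term appears on both sides and cancels. Collect the known terms of each column as K = Σ(ρt)_known − 3260 × (depth of known layers): K_A = 88261.972 − 3260×33.26 = −20165.628; K_B = 0 − 3260×(0.927 + 0) = −3022.02.
Balance: K_A = K_B − x×(3260 − 2817), so x = (K_B − K_A)/(3260 − 2817) = 17143.6/443 = 38.7 km.

38.7 km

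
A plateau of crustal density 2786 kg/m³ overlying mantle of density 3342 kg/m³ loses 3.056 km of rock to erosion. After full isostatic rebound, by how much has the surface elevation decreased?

0.508 km

Rebound u = e ρ_c/ρ_m = 3.056 km × 2786/3342 = 2.548 km.
Net surface drop = e − u = 3.056 km − 2.548 km = e (ρ_m − ρ_c)/ρ_m = 0.508 km.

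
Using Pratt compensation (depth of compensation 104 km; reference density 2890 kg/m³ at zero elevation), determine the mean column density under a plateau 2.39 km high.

2830 kg/m³

Pratt balance: ρ_ref D = ρ (D + h).
ρ = ρ_ref D/(D + h) = 2890 × 104 km/(104 km + 2.39 km) = 2830 kg/m³.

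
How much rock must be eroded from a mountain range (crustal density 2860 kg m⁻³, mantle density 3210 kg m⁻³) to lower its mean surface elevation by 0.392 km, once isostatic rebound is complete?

3.6 km

Net drop Δ = e − u = e − e ρ_c/ρ_m = e (ρ_m − ρ_c)/ρ_m.
e = Δ ρ_m/(ρ_m − ρ_c) = 0.392 km × 3210/350 = 3.6 km.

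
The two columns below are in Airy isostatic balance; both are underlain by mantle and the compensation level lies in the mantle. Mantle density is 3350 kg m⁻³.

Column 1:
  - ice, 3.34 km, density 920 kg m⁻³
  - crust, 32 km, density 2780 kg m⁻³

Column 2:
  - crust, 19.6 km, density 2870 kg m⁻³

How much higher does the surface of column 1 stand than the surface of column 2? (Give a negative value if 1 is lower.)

For any compensation level in the mantle, the mantle terms cancel and isostasy reduces to e = (Σt_1 − Σt_2) − (Σ(ρt)_1 − Σ(ρt)_2) / ρ_m.
Σt_1 = 35.34 km; Σt_2 = 19.6 km; Σ(ρt)_1 = 92032.8; Σ(ρt)_2 = 56252 (in km·kg m⁻³).
e = (35.34 − 19.6) − (92032.8 − 56252) / 3350 = 5.06 km.

5.06 km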